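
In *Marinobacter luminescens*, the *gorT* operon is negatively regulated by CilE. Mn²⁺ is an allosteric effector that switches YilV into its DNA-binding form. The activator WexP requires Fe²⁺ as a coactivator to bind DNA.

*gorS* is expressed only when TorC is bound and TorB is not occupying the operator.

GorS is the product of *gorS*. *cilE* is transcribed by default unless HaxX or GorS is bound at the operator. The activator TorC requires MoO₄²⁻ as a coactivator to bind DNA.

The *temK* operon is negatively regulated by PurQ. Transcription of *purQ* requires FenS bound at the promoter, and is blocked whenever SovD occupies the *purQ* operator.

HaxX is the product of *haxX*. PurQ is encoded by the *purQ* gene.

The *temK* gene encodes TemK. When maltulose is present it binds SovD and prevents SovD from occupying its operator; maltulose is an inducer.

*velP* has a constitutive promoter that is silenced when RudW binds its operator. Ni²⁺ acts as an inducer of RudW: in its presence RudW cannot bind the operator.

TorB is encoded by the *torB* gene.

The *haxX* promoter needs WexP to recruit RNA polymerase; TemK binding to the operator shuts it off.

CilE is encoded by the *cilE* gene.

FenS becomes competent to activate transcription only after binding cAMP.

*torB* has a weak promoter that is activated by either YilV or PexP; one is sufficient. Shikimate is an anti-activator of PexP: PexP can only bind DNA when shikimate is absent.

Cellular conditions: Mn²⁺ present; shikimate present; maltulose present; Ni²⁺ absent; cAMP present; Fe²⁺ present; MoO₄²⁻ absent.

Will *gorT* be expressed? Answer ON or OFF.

ON

Maltulose is present, so SovD is inactive.
cAMP is present, so FenS is active.
No repressor is bound and FenS is active, so *purQ* is transcribed.
So PurQ is produced and active.
With repressor PurQ bound, *temK* is not transcribed.
So TemK is not produced.
Fe²⁺ is present, so WexP is active.
No repressor is bound and WexP is active, so *haxX* is transcribed.
So HaxX is produced and active.
Mn²⁺ is present, so YilV is active.
Shikimate is present, so PexP is inactive.
Activator YilV is present, so *torB* is transcribed.
So TorB is produced and active.
MoO₄²⁻ is absent, so TorC is inactive.
With repressor TorB bound, *gorS* is not transcribed.
So GorS is not produced.
With repressor HaxX bound, *cilE* is not transcribed.
So CilE is not produced.
With no repressor bound, *gorT* is transcribed.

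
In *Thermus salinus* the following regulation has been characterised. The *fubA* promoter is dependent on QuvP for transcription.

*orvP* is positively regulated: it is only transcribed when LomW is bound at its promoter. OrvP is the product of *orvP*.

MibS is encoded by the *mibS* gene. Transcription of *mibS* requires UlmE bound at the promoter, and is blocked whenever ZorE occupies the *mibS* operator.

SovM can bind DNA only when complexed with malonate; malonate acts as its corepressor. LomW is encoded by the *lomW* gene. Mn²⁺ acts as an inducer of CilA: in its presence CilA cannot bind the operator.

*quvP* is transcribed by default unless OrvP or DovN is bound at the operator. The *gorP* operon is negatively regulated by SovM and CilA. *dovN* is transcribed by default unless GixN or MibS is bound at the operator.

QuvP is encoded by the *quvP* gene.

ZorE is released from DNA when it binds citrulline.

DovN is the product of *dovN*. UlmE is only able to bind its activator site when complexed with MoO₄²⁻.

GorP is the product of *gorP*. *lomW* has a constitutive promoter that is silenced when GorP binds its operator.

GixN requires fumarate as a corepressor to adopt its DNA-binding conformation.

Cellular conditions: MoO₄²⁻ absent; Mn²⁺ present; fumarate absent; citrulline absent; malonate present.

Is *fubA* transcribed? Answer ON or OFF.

Malonate is present, so SovM is active.
Mn²⁺ is present, so CilA is inactive.
With repressor SovM bound, *gorP* is not transcribed.
So GorP is not produced.
With no repressor bound, *lomW* is transcribed.
So LomW is produced and active.
No repressor is bound and LomW is active, so *orvP* is transcribed.
So OrvP is produced and active.
Fumarate is absent, so GixN is inactive.
MoO₄²⁻ is absent, so UlmE is inactive.
Citrulline is absent, so ZorE is active.
With repressor ZorE bound, *mibS* is not transcribed.
So MibS is not produced.
With no repressor bound, *dovN* is transcribed.
So DovN is produced and active.
With repressor OrvP bound, *quvP* is not transcribed.
So QuvP is not produced.
Required activator QuvP is absent, so *fubA* is not transcribed.

OFF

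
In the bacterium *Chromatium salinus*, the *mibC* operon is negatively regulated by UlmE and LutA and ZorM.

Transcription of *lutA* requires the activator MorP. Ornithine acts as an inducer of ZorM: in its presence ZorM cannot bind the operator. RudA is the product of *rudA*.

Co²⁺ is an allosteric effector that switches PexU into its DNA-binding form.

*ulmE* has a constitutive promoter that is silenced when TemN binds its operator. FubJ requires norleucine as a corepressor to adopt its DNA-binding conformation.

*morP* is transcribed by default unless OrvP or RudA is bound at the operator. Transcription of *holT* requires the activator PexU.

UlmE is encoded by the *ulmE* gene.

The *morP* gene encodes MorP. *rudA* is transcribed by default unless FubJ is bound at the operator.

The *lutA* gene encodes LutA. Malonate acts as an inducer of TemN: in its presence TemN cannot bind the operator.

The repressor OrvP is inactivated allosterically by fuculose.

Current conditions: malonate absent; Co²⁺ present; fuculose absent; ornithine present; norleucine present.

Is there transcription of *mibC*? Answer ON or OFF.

Malonate is absent, so TemN is active.
With repressor TemN bound, *ulmE* is not transcribed.
So UlmE is not produced.
Fuculose is absent, so OrvP is active.
Norleucine is present, so FubJ is active.
With repressor FubJ bound, *rudA* is not transcribed.
So RudA is not produced.
With repressor OrvP bound, *morP* is not transcribed.
So MorP is not produced.
Required activator MorP is absent, so *lutA* is not transcribed.
So LutA is not produced.
Ornithine is present, so ZorM is inactive.
With no repressor bound, *mibC* is transcribed.

ON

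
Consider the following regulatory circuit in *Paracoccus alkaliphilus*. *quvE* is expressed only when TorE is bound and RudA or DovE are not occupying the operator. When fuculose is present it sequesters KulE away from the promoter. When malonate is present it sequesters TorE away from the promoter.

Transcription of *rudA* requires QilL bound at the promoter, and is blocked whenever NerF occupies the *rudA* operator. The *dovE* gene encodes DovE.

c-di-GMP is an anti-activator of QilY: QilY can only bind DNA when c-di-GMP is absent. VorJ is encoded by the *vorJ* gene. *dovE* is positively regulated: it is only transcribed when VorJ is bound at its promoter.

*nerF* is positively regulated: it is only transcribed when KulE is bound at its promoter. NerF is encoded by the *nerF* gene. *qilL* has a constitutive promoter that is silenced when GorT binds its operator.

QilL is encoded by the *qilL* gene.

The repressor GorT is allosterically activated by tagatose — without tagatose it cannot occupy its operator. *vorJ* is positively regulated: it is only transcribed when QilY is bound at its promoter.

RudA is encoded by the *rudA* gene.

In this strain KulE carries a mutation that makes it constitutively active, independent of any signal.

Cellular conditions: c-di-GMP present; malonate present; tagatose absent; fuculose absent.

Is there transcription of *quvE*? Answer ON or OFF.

Tagatose is absent, so GorT is inactive.
With no repressor bound, *qilL* is transcribed.
So QilL is produced and active.
KulE is constitutively active in this strain.
No repressor is bound and KulE is active, so *nerF* is transcribed.
So NerF is produced and active.
With repressor NerF bound, *rudA* is not transcribed.
So RudA is not produced.
c-di-GMP is present, so QilY is inactive.
Required activator QilY is absent, so *vorJ* is not transcribed.
So VorJ is not produced.
Required activator VorJ is absent, so *dovE* is not transcribed.
So DovE is not produced.
Malonate is present, so TorE is inactive.
Required activator TorE is absent, so *quvE* is not transcribed.

OFF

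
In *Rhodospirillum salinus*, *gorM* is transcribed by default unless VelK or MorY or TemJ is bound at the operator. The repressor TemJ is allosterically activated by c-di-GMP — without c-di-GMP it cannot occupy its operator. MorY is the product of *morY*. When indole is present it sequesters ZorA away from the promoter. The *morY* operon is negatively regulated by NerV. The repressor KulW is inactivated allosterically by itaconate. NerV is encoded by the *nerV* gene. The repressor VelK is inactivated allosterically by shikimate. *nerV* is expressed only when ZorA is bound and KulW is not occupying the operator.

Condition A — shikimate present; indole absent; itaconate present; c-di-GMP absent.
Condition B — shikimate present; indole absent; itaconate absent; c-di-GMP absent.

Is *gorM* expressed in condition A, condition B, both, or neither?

Condition A:
Shikimate is present, so VelK is inactive.
Indole is absent, so ZorA is active.
Itaconate is present, so KulW is inactive.
No repressor is bound and ZorA is active, so *nerV* is transcribed.
So NerV is produced and active.
With repressor NerV bound, *morY* is not transcribed.
So MorY is not produced.
c-di-GMP is absent, so TemJ is inactive.
With no repressor bound, *gorM* is transcribed.
→ *gorM* is ON in A.
Condition B:
Shikimate is present, so VelK is inactive.
Indole is absent, so ZorA is active.
Itaconate is absent, so KulW is active.
With repressor KulW bound, *nerV* is not transcribed.
So NerV is not produced.
With no repressor bound, *morY* is transcribed.
So MorY is produced and active.
c-di-GMP is absent, so TemJ is inactive.
With repressor MorY bound, *gorM* is not transcribed.
→ *gorM* is OFF in B.

A only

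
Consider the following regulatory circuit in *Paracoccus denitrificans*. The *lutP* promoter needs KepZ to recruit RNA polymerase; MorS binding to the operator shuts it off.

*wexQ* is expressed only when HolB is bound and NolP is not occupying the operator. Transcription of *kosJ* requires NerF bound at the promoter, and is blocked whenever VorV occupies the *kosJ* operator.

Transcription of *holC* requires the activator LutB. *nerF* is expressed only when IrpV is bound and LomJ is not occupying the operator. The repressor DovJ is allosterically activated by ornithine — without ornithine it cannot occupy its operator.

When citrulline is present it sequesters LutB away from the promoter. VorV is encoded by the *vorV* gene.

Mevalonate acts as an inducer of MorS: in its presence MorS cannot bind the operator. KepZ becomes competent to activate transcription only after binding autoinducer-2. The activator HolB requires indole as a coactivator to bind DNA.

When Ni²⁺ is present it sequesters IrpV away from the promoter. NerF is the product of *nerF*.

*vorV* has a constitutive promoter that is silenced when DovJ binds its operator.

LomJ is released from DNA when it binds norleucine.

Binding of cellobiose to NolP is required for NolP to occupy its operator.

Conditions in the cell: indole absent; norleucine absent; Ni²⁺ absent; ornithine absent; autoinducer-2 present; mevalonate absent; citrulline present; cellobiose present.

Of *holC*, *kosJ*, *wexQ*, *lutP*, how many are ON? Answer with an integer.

0

Citrulline is present, so LutB is inactive.
Required activator LutB is absent, so *holC* is not transcribed.
→ *holC* is OFF.
Ornithine is absent, so DovJ is inactive.
With no repressor bound, *vorV* is transcribed.
So VorV is produced and active.
Norleucine is absent, so LomJ is active.
Ni²⁺ is absent, so IrpV is active.
With repressor LomJ bound, *nerF* is not transcribed.
So NerF is not produced.
With repressor VorV bound, *kosJ* is not transcribed.
→ *kosJ* is OFF.
Indole is absent, so HolB is inactive.
Cellobiose is present, so NolP is active.
With repressor NolP bound, *wexQ* is not transcribed.
→ *wexQ* is OFF.
Autoinducer-2 is present, so KepZ is active.
Mevalonate is absent, so MorS is active.
With repressor MorS bound, *lutP* is not transcribed.
→ *lutP* is OFF.
0 of the 4 genes are transcribed.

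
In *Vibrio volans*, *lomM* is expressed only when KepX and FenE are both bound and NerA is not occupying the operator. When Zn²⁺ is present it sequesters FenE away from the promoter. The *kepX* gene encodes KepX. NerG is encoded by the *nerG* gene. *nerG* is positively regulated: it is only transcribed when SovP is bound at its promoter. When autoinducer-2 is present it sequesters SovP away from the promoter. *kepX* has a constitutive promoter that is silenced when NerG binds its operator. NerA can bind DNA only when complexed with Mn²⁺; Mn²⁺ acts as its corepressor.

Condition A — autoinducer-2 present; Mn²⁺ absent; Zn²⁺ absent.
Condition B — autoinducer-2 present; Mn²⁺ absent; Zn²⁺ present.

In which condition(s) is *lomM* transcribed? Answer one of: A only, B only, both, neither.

Condition A:
Autoinducer-2 is present, so SovP is inactive.
Required activator SovP is absent, so *nerG* is not transcribed.
So NerG is not produced.
With no repressor bound, *kepX* is transcribed.
So KepX is produced and active.
Mn²⁺ is absent, so NerA is inactive.
Zn²⁺ is absent, so FenE is active.
No repressor is bound and KepX and FenE are active, so *lomM* is transcribed.
→ *lomM* is ON in A.
Condition B:
Autoinducer-2 is present, so SovP is inactive.
Required activator SovP is absent, so *nerG* is not transcribed.
So NerG is not produced.
With no repressor bound, *kepX* is transcribed.
So KepX is produced and active.
Mn²⁺ is absent, so NerA is inactive.
Zn²⁺ is present, so FenE is inactive.
Required activator FenE is absent, so *lomM* is not transcribed.
→ *lomM* is OFF in B.

A only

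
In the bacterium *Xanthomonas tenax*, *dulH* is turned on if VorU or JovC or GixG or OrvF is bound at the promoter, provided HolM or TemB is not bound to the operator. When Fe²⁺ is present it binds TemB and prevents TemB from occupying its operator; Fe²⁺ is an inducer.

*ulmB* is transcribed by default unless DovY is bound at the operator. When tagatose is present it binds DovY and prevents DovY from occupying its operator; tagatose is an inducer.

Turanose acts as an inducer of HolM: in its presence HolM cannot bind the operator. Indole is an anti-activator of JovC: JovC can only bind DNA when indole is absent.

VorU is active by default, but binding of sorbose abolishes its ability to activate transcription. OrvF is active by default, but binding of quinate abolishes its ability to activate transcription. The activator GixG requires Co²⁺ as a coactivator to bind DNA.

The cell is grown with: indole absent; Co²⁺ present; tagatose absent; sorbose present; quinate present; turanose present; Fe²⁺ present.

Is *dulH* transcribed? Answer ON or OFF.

ON

Turanose is present, so HolM is inactive.
Sorbose is present, so VorU is inactive.
Indole is absent, so JovC is active.
Fe²⁺ is present, so TemB is inactive.
Co²⁺ is present, so GixG is active.
Quinate is present, so OrvF is inactive.
Activator JovC is present, so *dulH* is transcribed.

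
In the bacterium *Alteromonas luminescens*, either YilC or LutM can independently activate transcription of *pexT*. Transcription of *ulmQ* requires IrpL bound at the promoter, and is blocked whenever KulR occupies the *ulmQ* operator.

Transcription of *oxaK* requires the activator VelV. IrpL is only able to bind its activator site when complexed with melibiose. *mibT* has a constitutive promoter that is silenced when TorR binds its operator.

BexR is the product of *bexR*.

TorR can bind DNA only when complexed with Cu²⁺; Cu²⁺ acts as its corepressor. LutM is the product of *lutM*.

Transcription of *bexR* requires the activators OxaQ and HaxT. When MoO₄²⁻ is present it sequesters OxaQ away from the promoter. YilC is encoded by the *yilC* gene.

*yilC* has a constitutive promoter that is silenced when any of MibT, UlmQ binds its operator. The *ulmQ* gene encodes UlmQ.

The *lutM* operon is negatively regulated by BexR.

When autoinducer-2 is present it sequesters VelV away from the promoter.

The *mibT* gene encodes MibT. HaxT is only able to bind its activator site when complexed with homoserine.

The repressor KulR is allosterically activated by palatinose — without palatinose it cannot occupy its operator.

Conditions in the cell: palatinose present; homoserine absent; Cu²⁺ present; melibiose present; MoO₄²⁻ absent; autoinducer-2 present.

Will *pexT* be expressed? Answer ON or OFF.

ON

Cu²⁺ is present, so TorR is active.
With repressor TorR bound, *mibT* is not transcribed.
So MibT is not produced.
Melibiose is present, so IrpL is active.
Palatinose is present, so KulR is active.
With repressor KulR bound, *ulmQ* is not transcribed.
So UlmQ is not produced.
With no repressor bound, *yilC* is transcribed.
So YilC is produced and active.
MoO₄²⁻ is absent, so OxaQ is active.
Homoserine is absent, so HaxT is inactive.
Required activator HaxT is absent, so *bexR* is not transcribed.
So BexR is not produced.
With no repressor bound, *lutM* is transcribed.
So LutM is produced and active.
Activator YilC is present, so *pexT* is transcribed.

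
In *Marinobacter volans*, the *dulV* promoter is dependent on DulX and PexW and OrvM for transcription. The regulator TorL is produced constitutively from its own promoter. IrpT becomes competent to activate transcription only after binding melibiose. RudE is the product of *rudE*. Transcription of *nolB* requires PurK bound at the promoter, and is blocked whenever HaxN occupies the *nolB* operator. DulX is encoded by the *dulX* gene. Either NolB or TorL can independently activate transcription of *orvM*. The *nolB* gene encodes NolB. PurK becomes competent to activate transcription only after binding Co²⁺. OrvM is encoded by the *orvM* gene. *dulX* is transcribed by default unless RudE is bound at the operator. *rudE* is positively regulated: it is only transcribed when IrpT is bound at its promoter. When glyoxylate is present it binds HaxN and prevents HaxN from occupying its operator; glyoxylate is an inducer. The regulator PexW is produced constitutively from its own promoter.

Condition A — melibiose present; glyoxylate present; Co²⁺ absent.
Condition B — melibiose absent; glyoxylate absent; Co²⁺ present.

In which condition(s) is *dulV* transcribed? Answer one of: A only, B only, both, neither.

Condition A:
Melibiose is present, so IrpT is active.
No repressor is bound and IrpT is active, so *rudE* is transcribed.
So RudE is produced and active.
With repressor RudE bound, *dulX* is not transcribed.
So DulX is not produced.
PexW is produced constitutively and is active.
Glyoxylate is present, so HaxN is inactive.
Co²⁺ is absent, so PurK is inactive.
Required activator PurK is absent, so *nolB* is not transcribed.
So NolB is not produced.
TorL is produced constitutively and is active.
Activator TorL is present, so *orvM* is transcribed.
So OrvM is produced and active.
Required activator DulX is absent, so *dulV* is not transcribed.
→ *dulV* is OFF in A.
Condition B:
Melibiose is absent, so IrpT is inactive.
Required activator IrpT is absent, so *rudE* is not transcribed.
So RudE is not produced.
With no repressor bound, *dulX* is transcribed.
So DulX is produced and active.
PexW is produced constitutively and is active.
Glyoxylate is absent, so HaxN is active.
Co²⁺ is present, so PurK is active.
With repressor HaxN bound, *nolB* is not transcribed.
So NolB is not produced.
TorL is produced constitutively and is active.
Activator TorL is present, so *orvM* is transcribed.
So OrvM is produced and active.
No repressor is bound and DulX and PexW and OrvM are active, so *dulV* is transcribed.
→ *dulV* is ON in B.

B only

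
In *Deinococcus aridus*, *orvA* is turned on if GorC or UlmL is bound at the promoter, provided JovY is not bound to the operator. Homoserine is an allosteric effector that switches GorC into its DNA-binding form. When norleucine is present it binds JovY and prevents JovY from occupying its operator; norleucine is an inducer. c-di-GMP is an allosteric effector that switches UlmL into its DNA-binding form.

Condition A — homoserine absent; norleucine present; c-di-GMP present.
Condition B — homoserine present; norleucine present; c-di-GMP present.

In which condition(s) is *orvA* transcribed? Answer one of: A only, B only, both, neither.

Condition A:
Homoserine is absent, so GorC is inactive.
Norleucine is present, so JovY is inactive.
c-di-GMP is present, so UlmL is active.
Activator UlmL is present, so *orvA* is transcribed.
→ *orvA* is ON in A.
Condition B:
Homoserine is present, so GorC is active.
Norleucine is present, so JovY is inactive.
c-di-GMP is present, so UlmL is active.
Activator GorC is present, so *orvA* is transcribed.
→ *orvA* is ON in B.

both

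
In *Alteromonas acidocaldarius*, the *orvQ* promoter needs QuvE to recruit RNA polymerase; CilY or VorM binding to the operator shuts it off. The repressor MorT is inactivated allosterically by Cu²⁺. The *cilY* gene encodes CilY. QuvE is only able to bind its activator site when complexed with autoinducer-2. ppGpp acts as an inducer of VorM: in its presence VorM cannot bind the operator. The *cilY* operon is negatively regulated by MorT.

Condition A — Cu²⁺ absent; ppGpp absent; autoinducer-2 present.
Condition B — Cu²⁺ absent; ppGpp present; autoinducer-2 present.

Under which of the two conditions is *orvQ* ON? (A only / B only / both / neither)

Condition A:
Cu²⁺ is absent, so MorT is active.
With repressor MorT bound, *cilY* is not transcribed.
So CilY is not produced.
ppGpp is absent, so VorM is active.
Autoinducer-2 is present, so QuvE is active.
With repressor VorM bound, *orvQ* is not transcribed.
→ *orvQ* is OFF in A.
Condition B:
Cu²⁺ is absent, so MorT is active.
With repressor MorT bound, *cilY* is not transcribed.
So CilY is not produced.
ppGpp is present, so VorM is inactive.
Autoinducer-2 is present, so QuvE is active.
No repressor is bound and QuvE is active, so *orvQ* is transcribed.
→ *orvQ* is ON in B.

B only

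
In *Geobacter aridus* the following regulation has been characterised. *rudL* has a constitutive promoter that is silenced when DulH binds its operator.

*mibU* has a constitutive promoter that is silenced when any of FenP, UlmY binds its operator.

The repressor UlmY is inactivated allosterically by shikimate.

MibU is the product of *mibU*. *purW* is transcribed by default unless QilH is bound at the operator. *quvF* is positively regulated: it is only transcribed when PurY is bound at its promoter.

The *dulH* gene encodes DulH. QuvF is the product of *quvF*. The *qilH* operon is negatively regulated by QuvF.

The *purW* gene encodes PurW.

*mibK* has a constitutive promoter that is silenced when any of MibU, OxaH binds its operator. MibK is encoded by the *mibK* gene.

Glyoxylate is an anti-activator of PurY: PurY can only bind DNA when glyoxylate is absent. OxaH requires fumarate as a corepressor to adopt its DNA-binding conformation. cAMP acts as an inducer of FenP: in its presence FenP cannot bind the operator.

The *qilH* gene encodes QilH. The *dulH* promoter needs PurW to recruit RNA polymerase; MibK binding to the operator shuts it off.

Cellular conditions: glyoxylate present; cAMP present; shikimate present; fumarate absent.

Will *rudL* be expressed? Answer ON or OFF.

ON

Glyoxylate is present, so PurY is inactive.
Required activator PurY is absent, so *quvF* is not transcribed.
So QuvF is not produced.
With no repressor bound, *qilH* is transcribed.
So QilH is produced and active.
With repressor QilH bound, *purW* is not transcribed.
So PurW is not produced.
cAMP is present, so FenP is inactive.
Shikimate is present, so UlmY is inactive.
With no repressor bound, *mibU* is transcribed.
So MibU is produced and active.
Fumarate is absent, so OxaH is inactive.
With repressor MibU bound, *mibK* is not transcribed.
So MibK is not produced.
Required activator PurW is absent, so *dulH* is not transcribed.
So DulH is not produced.
With no repressor bound, *rudL* is transcribed.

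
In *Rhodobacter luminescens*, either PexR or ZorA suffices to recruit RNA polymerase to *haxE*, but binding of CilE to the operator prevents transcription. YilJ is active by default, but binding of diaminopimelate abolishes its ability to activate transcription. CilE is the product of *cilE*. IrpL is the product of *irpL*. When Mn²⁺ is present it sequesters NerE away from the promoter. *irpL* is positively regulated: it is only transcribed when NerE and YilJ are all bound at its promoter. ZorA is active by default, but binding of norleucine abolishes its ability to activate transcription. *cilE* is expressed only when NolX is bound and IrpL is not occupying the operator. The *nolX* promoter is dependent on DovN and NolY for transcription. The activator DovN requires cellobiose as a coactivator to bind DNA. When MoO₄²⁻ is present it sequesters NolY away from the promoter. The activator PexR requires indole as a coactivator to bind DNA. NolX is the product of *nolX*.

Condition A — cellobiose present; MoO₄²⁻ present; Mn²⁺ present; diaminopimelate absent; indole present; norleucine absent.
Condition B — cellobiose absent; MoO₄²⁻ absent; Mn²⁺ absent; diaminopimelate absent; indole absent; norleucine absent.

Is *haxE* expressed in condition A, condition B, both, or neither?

Condition A:
Cellobiose is present, so DovN is active.
MoO₄²⁻ is present, so NolY is inactive.
Required activator NolY is absent, so *nolX* is not transcribed.
So NolX is not produced.
Mn²⁺ is present, so NerE is inactive.
Diaminopimelate is absent, so YilJ is active.
Required activator NerE is absent, so *irpL* is not transcribed.
So IrpL is not produced.
Required activator NolX is absent, so *cilE* is not transcribed.
So CilE is not produced.
Indole is present, so PexR is active.
Norleucine is absent, so ZorA is active.
Activator PexR is present, so *haxE* is transcribed.
→ *haxE* is ON in A.
Condition B:
Cellobiose is absent, so DovN is inactive.
MoO₄²⁻ is absent, so NolY is active.
Required activator DovN is absent, so *nolX* is not transcribed.
So NolX is not produced.
Mn²⁺ is absent, so NerE is active.
Diaminopimelate is absent, so YilJ is active.
No repressor is bound and NerE and YilJ are active, so *irpL* is transcribed.
So IrpL is produced and active.
With repressor IrpL bound, *cilE* is not transcribed.
So CilE is not produced.
Indole is absent, so PexR is inactive.
Norleucine is absent, so ZorA is active.
Activator ZorA is present, so *haxE* is transcribed.
→ *haxE* is ON in B.

both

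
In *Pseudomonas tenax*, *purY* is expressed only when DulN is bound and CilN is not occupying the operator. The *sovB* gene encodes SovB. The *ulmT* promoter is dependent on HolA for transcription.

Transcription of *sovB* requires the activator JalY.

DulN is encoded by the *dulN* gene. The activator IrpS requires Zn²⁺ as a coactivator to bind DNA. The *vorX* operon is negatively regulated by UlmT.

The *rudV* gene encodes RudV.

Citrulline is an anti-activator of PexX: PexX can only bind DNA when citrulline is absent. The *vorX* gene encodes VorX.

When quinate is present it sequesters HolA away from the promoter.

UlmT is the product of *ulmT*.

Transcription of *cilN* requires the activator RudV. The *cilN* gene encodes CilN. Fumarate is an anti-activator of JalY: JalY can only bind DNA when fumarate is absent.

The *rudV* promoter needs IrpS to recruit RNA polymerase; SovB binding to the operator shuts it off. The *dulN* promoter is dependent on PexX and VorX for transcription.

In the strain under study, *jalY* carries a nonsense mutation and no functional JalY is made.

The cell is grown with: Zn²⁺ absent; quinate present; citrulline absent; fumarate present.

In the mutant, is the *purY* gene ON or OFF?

JalY is non-functional in this strain, so it has no effect.
Required activator JalY is absent, so *sovB* is not transcribed.
So SovB is not produced.
Zn²⁺ is absent, so IrpS is inactive.
Required activator IrpS is absent, so *rudV* is not transcribed.
So RudV is not produced.
Required activator RudV is absent, so *cilN* is not transcribed.
So CilN is not produced.
Citrulline is absent, so PexX is active.
Quinate is present, so HolA is inactive.
Required activator HolA is absent, so *ulmT* is not transcribed.
So UlmT is not produced.
With no repressor bound, *vorX* is transcribed.
So VorX is produced and active.
No repressor is bound and PexX and VorX are active, so *dulN* is transcribed.
So DulN is produced and active.
No repressor is bound and DulN is active, so *purY* is transcribed.

ON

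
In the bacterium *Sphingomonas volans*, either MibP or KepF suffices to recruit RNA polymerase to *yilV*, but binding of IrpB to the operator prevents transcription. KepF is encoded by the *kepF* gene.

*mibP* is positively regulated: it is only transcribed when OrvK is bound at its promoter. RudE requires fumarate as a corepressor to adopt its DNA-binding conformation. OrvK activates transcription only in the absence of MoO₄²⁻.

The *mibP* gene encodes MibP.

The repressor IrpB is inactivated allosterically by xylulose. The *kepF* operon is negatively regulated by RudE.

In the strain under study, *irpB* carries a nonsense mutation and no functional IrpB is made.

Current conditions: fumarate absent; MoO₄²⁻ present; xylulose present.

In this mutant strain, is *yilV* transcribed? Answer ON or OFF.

ON

IrpB is non-functional in this strain, so it has no effect.
MoO₄²⁻ is present, so OrvK is inactive.
Required activator OrvK is absent, so *mibP* is not transcribed.
So MibP is not produced.
Fumarate is absent, so RudE is inactive.
With no repressor bound, *kepF* is transcribed.
So KepF is produced and active.
Activator KepF is present, so *yilV* is transcribed.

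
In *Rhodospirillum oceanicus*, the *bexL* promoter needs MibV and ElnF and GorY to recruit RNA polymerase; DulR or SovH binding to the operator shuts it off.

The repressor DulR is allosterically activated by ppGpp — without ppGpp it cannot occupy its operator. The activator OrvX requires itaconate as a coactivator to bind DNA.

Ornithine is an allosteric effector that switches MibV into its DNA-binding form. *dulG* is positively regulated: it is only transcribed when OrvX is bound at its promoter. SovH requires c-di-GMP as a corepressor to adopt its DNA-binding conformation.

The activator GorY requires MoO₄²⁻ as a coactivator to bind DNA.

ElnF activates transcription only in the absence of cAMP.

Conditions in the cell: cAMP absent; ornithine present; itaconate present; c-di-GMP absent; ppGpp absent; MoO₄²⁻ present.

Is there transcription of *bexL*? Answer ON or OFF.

Ornithine is present, so MibV is active.
ppGpp is absent, so DulR is inactive.
c-di-GMP is absent, so SovH is inactive.
cAMP is absent, so ElnF is active.
MoO₄²⁻ is present, so GorY is active.
No repressor is bound and MibV and ElnF and GorY are active, so *bexL* is transcribed.

ON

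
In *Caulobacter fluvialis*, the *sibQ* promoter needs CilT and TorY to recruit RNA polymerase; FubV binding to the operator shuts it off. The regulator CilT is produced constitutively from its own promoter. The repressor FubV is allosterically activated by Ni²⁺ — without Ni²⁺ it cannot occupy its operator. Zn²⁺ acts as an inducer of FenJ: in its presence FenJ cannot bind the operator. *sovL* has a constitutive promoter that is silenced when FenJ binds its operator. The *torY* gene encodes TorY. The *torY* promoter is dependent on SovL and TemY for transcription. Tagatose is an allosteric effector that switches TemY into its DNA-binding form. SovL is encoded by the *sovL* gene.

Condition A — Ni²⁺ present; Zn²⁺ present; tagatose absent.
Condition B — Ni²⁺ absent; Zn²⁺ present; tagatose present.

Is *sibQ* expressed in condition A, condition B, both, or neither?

B only

Condition A:
Ni²⁺ is present, so FubV is active.
CilT is produced constitutively and is active.
Zn²⁺ is present, so FenJ is inactive.
With no repressor bound, *sovL* is transcribed.
So SovL is produced and active.
Tagatose is absent, so TemY is inactive.
Required activator TemY is absent, so *torY* is not transcribed.
So TorY is not produced.
With repressor FubV bound, *sibQ* is not transcribed.
→ *sibQ* is OFF in A.
Condition B:
Ni²⁺ is absent, so FubV is inactive.
CilT is produced constitutively and is active.
Zn²⁺ is present, so FenJ is inactive.
With no repressor bound, *sovL* is transcribed.
So SovL is produced and active.
Tagatose is present, so TemY is active.
No repressor is bound and SovL and TemY are active, so *torY* is transcribed.
So TorY is produced and active.
No repressor is bound and CilT and TorY are active, so *sibQ* is transcribed.
→ *sibQ* is ON in B.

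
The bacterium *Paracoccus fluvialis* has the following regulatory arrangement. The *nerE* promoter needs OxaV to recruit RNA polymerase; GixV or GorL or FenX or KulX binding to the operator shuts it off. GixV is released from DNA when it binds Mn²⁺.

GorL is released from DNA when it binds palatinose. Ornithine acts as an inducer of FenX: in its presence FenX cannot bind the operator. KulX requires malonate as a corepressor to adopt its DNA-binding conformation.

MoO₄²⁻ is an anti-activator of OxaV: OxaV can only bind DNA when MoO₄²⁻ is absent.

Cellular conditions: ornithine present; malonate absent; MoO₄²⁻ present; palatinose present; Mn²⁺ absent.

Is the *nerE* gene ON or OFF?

Mn²⁺ is absent, so GixV is active.
Palatinose is present, so GorL is inactive.
Ornithine is present, so FenX is inactive.
MoO₄²⁻ is present, so OxaV is inactive.
Malonate is absent, so KulX is inactive.
With repressor GixV bound, *nerE* is not transcribed.

OFF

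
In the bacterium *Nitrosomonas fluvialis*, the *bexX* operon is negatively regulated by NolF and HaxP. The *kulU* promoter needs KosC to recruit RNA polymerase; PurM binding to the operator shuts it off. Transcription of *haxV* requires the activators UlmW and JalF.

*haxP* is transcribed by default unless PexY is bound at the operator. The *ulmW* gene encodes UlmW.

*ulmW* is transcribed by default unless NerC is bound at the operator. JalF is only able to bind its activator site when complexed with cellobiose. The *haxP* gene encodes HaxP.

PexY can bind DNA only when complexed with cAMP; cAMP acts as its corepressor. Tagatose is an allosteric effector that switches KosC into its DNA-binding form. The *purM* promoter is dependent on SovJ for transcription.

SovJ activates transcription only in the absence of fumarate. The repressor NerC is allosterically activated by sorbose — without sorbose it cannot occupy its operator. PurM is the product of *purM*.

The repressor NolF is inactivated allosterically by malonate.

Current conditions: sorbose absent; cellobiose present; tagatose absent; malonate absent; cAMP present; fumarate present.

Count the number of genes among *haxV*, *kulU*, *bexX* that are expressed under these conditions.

Sorbose is absent, so NerC is inactive.
With no repressor bound, *ulmW* is transcribed.
So UlmW is produced and active.
Cellobiose is present, so JalF is active.
No repressor is bound and UlmW and JalF are active, so *haxV* is transcribed.
→ *haxV* is ON.
Fumarate is present, so SovJ is inactive.
Required activator SovJ is absent, so *purM* is not transcribed.
So PurM is not produced.
Tagatose is absent, so KosC is inactive.
Required activator KosC is absent, so *kulU* is not transcribed.
→ *kulU* is OFF.
Malonate is absent, so NolF is active.
cAMP is present, so PexY is active.
With repressor PexY bound, *haxP* is not transcribed.
So HaxP is not produced.
With repressor NolF bound, *bexX* is not transcribed.
→ *bexX* is OFF.
1 of the 3 genes is transcribed.

1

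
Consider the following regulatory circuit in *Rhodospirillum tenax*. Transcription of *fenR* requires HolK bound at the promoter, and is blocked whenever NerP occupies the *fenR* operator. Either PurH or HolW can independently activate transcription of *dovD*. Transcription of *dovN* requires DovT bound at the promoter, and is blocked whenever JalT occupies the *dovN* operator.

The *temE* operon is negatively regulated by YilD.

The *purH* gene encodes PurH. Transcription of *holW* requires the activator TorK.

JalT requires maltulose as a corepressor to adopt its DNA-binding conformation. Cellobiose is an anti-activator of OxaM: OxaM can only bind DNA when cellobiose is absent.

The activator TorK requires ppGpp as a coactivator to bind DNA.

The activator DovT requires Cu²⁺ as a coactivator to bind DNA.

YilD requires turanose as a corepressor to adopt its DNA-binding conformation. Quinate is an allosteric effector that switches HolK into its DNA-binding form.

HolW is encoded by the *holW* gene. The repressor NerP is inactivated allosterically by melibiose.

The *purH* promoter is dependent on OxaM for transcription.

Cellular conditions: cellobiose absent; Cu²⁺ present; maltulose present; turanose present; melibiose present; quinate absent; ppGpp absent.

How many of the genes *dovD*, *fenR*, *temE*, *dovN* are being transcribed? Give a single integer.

Cellobiose is absent, so OxaM is active.
No repressor is bound and OxaM is active, so *purH* is transcribed.
So PurH is produced and active.
ppGpp is absent, so TorK is inactive.
Required activator TorK is absent, so *holW* is not transcribed.
So HolW is not produced.
Activator PurH is present, so *dovD* is transcribed.
→ *dovD* is ON.
Quinate is absent, so HolK is inactive.
Melibiose is present, so NerP is inactive.
Required activator HolK is absent, so *fenR* is not transcribed.
→ *fenR* is OFF.
Turanose is present, so YilD is active.
With repressor YilD bound, *temE* is not transcribed.
→ *temE* is OFF.
Maltulose is present, so JalT is active.
Cu²⁺ is present, so DovT is active.
With repressor JalT bound, *dovN* is not transcribed.
→ *dovN* is OFF.
1 of the 4 genes is transcribed.

1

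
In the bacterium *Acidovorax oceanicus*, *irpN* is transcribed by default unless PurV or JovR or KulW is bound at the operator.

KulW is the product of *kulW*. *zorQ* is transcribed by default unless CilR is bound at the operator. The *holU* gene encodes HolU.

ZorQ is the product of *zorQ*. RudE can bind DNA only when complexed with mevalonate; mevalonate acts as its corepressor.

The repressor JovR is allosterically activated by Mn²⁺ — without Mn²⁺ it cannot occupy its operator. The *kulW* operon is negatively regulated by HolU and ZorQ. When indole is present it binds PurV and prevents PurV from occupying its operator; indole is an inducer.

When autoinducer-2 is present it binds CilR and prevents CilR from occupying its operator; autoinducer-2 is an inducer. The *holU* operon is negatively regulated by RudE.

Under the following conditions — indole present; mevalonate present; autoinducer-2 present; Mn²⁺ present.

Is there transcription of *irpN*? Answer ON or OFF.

Indole is present, so PurV is inactive.
Mn²⁺ is present, so JovR is active.
Mevalonate is present, so RudE is active.
With repressor RudE bound, *holU* is not transcribed.
So HolU is not produced.
Autoinducer-2 is present, so CilR is inactive.
With no repressor bound, *zorQ* is transcribed.
So ZorQ is produced and active.
With repressor ZorQ bound, *kulW* is not transcribed.
So KulW is not produced.
With repressor JovR bound, *irpN* is not transcribed.

OFF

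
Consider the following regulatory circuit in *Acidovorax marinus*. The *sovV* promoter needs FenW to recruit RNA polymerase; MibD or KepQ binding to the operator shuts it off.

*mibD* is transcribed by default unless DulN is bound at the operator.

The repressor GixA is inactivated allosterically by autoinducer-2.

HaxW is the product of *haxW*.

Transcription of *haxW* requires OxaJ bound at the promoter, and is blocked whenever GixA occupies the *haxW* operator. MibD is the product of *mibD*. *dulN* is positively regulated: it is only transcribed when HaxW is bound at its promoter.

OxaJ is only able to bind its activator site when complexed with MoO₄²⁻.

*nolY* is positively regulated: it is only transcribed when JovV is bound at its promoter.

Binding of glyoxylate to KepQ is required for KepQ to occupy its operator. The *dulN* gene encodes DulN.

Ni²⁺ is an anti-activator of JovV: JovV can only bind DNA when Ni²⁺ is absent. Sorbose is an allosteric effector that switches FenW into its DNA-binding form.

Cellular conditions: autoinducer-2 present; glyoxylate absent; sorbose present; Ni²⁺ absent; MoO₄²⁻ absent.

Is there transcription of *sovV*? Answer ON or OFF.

MoO₄²⁻ is absent, so OxaJ is inactive.
Autoinducer-2 is present, so GixA is inactive.
Required activator OxaJ is absent, so *haxW* is not transcribed.
So HaxW is not produced.
Required activator HaxW is absent, so *dulN* is not transcribed.
So DulN is not produced.
With no repressor bound, *mibD* is transcribed.
So MibD is produced and active.
Glyoxylate is absent, so KepQ is inactive.
Sorbose is present, so FenW is active.
With repressor MibD bound, *sovV* is not transcribed.

OFF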